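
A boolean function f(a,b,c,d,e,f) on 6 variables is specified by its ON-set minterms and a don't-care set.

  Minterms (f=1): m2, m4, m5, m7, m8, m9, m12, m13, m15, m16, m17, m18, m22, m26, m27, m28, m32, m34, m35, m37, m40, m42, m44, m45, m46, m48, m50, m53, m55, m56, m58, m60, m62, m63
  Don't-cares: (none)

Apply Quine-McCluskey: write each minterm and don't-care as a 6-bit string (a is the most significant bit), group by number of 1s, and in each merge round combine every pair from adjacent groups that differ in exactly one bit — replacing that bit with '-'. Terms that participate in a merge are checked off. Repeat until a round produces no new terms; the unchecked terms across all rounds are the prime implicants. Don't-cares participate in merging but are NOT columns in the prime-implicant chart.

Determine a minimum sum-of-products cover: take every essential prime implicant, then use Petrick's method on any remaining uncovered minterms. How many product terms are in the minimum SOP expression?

14

size-2^0 implicants → 000010(✓)  000100(✓)  000101(✓)  000111(✓)  001000(✓)  001001(✓)  001100(✓)  001101(✓)  001111(✓)  010000(✓)  010001(✓)  010010(✓)  010110(✓)  011010(✓)  011011(✓)  011100(✓)  100000(✓)  100010(✓)  100011(✓)  100101(✓)  101000(✓)  101010(✓)  101100(✓)  101101(✓)  101110(✓)  110000(✓)  110010(✓)  110101(✓)  110111(✓)  111000(✓)  111010(✓)  111100(✓)  111110(✓)  111111(✓)
size-2^1 implicants → -00010(✓)  -00101(✓)  -01000(✓)  -01100(✓)  -01101(✓)  -10000(✓)  -10010(✓)  -11010(✓)  -11100(✓)  0-0010(✓)  0-1100(✓)  00-100(✓)  00-101(✓)  00-111(✓)  0001-1(✓)  00010-(✓)  001-00(✓)  001-01(✓)  00100-(✓)  0011-1(✓)  00110-(✓)  01-010(✓)  010-10  0100-0(✓)  01000-  01101-  1-0000(✓)  1-0010(✓)  1-0101  1-1000(✓)  1-1010(✓)  1-1100(✓)  1-1110(✓)  10-000(✓)  10-010(✓)  10-101(✓)  1000-0(✓)  10001-  101-00(✓)  101-10(✓)  1010-0(✓)  1011-0(✓)  10110-(✓)  11-000(✓)  11-010(✓)  11-111  1100-0(✓)  1101-1  111-00(✓)  111-10(✓)  1110-0(✓)  1111-0(✓)  11111-
size-2^2 implicants → --0010  --1100  -0-101  -01-00  -0110-  -1-010  -100-0  00-1-1  00-10-  001-0-  1--000(✓)  1--010(✓)  1-00-0(✓)  1-1-00(✓)  1-1-10(✓)  1-10-0(✓)  1-11-0(✓)  10-0-0(✓)  101--0(✓)  11-0-0(✓)  111--0(✓)
size-2^3 implicants → 1--0-0  1-1--0
Unchecked terms (primes): --0010, --1100, -0-101, -01-00, -0110-, -1-010, -100-0, 00-1-1, 00-10-, 001-0-, 010-10, 01000-, 01101-, 1--0-0, 1-0101, 1-1--0, 10001-, 11-111, 1101-1, 11111-
Minterm coverage:
  m2 ⊆ --0010 [E]
  m4 ⊆ 00-10- [E]
  m5 ⊆ -0-101,00-1-1,00-10-
  m7 ⊆ 00-1-1 [E]
  m8 ⊆ -01-00,001-0-
  m9 ⊆ 001-0- [E]
  m12 ⊆ --1100,-01-00,-0110-,00-10-,001-0-
  m13 ⊆ -0-101,-0110-,00-1-1,00-10-,001-0-
  m15 ⊆ 00-1-1 [E]
  m16 ⊆ -100-0,01000-
  m17 ⊆ 01000- [E]
  m18 ⊆ --0010,-1-010,-100-0,010-10
  m22 ⊆ 010-10 [E]
  m26 ⊆ -1-010,01101-
  m27 ⊆ 01101- [E]
  m28 ⊆ --1100 [E]
  m32 ⊆ 1--0-0 [E]
  m34 ⊆ --0010,1--0-0,10001-
  m35 ⊆ 10001- [E]
  m37 ⊆ -0-101,1-0101
  m40 ⊆ -01-00,1--0-0,1-1--0
  m42 ⊆ 1--0-0,1-1--0
  m44 ⊆ --1100,-01-00,-0110-,1-1--0
  m45 ⊆ -0-101,-0110-
  m46 ⊆ 1-1--0 [E]
  m48 ⊆ -100-0,1--0-0
  m50 ⊆ --0010,-1-010,-100-0,1--0-0
  m53 ⊆ 1-0101,1101-1
  m55 ⊆ 11-111,1101-1
  m56 ⊆ 1--0-0,1-1--0
  m58 ⊆ -1-010,1--0-0,1-1--0
  m60 ⊆ --1100,1-1--0
  m62 ⊆ 1-1--0,11111-
  m63 ⊆ 11-111,11111-
E = {--0010, --1100, 00-1-1, 00-10-, 001-0-, 010-10, 01000-, 01101-, 1--0-0, 1-1--0, 10001-}
Petrick residual → -0-101, 1-0101, 11-111
Cover = c'd'ef' + cde'f' + b'de'f + a'b'df + a'b'de' + a'b'ce' + a'bc'ef' + a'bc'd'e' + a'bcd'e + ad'f' + ac'de'f + acf' + ab'c'd'e + abdef  |cover|=14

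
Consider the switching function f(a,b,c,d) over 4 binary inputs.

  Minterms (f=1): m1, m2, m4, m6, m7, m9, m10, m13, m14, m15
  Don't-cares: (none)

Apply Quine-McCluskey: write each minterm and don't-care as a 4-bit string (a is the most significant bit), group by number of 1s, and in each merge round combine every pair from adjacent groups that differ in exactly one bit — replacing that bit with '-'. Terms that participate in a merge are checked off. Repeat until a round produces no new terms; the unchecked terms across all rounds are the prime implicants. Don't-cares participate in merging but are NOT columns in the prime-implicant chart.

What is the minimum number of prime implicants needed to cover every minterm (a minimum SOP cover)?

5

Round 0: 0001✓ 0010✓ 0100✓ 0110✓ 0111✓ 1001✓ 1010✓ 1101✓ 1110✓ 1111✓
Round 1: -001 -010✓ -110✓ -111✓ 0-10✓ 01-0 011-✓ 1-01 1-10✓ 11-1 111-✓
Round 2: --10 -11-
PIs = {--10, -001, -11-, 01-0, 1-01, 11-1}
Coverage chart:
  m1: -001 ←essential
  m2: --10 ←essential
  m4: 01-0 ←essential
  m6: --10,-11-,01-0
  m7: -11- ←essential
  m9: -001,1-01
  m10: --10 ←essential
  m13: 1-01,11-1
  m14: --10,-11-
  m15: -11-,11-1
Essential: --10, -001, -11-, 01-0
Petrick residual → 1-01
Min cover (5 terms): cd' + b'c'd + bc + a'bd' + ac'd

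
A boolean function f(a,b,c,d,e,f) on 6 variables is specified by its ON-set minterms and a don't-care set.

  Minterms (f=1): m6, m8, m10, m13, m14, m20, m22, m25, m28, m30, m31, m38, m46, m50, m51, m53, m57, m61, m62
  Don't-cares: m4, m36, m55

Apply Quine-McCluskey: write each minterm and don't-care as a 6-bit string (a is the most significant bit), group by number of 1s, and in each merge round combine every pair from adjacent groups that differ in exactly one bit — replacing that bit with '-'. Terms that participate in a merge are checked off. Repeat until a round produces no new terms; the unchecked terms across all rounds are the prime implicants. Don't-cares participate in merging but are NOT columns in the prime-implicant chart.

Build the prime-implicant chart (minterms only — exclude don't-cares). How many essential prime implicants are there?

size-2^0 implicants → 000100(✓)  000110(✓)  001000(✓)  001010(✓)  001101  001110(✓)  010100(✓)  010110(✓)  011001(✓)  011100(✓)  011110(✓)  011111(✓)  100100(✓)  100110(✓)  101110(✓)  110010(✓)  110011(✓)  110101(✓)  110111(✓)  111001(✓)  111101(✓)  111110(✓)
size-2^1 implicants → -00100(✓)  -00110(✓)  -01110(✓)  -11001  -11110(✓)  0-0100(✓)  0-0110(✓)  0-1110(✓)  00-110(✓)  0001-0(✓)  001-10  0010-0  01-100(✓)  01-110(✓)  0101-0(✓)  0111-0(✓)  01111-  1-1110(✓)  10-110(✓)  1001-0(✓)  11-101  110-11  11001-  1101-1  111-01
size-2^2 implicants → --1110  -0-110  -001-0  0--110  0-01-0  01-1-0
Unchecked terms (primes): --1110, -0-110, -001-0, -11001, 0--110, 0-01-0, 001-10, 0010-0, 001101, 01-1-0, 01111-, 11-101, 110-11, 11001-, 1101-1, 111-01
Minterm coverage:
  m6 ⊆ -0-110,-001-0,0--110,0-01-0
  m8 ⊆ 0010-0 [E]
  m10 ⊆ 001-10,0010-0
  m13 ⊆ 001101 [E]
  m14 ⊆ --1110,-0-110,0--110,001-10
  m20 ⊆ 0-01-0,01-1-0
  m22 ⊆ 0--110,0-01-0,01-1-0
  m25 ⊆ -11001 [E]
  m28 ⊆ 01-1-0 [E]
  m30 ⊆ --1110,0--110,01-1-0,01111-
  m31 ⊆ 01111- [E]
  m38 ⊆ -0-110,-001-0
  m46 ⊆ --1110,-0-110
  m50 ⊆ 11001- [E]
  m51 ⊆ 110-11,11001-
  m53 ⊆ 11-101,1101-1
  m57 ⊆ -11001,111-01
  m61 ⊆ 11-101,111-01
  m62 ⊆ --1110 [E]
E = {--1110, -11001, 0010-0, 001101, 01-1-0, 01111-, 11001-}

7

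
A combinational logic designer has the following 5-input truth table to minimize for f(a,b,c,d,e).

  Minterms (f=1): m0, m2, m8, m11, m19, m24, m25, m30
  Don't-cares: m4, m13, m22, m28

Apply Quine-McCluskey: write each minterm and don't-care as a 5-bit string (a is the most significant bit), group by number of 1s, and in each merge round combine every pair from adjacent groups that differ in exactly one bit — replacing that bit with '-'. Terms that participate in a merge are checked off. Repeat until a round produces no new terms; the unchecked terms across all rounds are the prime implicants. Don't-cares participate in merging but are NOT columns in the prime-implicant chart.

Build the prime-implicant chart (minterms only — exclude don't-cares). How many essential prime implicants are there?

size-2^0 implicants → 00000(✓)  00010(✓)  00100(✓)  01000(✓)  01011  01101  10011  10110(✓)  11000(✓)  11001(✓)  11100(✓)  11110(✓)
size-2^1 implicants → -1000  0-000  00-00  000-0  1-110  11-00  1100-  111-0
Unchecked terms (primes): -1000, 0-000, 00-00, 000-0, 01011, 01101, 1-110, 10011, 11-00, 1100-, 111-0
Minterm coverage:
  m0 ⊆ 0-000,00-00,000-0
  m2 ⊆ 000-0 [E]
  m8 ⊆ -1000,0-000
  m11 ⊆ 01011 [E]
  m19 ⊆ 10011 [E]
  m24 ⊆ -1000,11-00,1100-
  m25 ⊆ 1100- [E]
  m30 ⊆ 1-110,111-0
E = {000-0, 01011, 10011, 1100-}

4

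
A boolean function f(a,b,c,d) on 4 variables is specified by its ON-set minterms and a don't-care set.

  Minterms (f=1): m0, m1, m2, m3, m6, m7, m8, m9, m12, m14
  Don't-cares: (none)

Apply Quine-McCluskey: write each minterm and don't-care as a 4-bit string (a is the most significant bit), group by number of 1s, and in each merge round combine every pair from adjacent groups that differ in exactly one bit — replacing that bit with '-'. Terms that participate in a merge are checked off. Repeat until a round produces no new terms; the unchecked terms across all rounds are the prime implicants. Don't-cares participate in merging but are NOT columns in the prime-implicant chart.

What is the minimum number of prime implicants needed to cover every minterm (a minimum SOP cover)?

3

size-2^0 implicants → 0000(✓)  0001(✓)  0010(✓)  0011(✓)  0110(✓)  0111(✓)  1000(✓)  1001(✓)  1100(✓)  1110(✓)
size-2^1 implicants → -000(✓)  -001(✓)  -110  0-10(✓)  0-11(✓)  00-0(✓)  00-1(✓)  000-(✓)  001-(✓)  011-(✓)  1-00  100-(✓)  11-0
size-2^2 implicants → -00-  0-1-  00--
Unchecked terms (primes): -00-, -110, 0-1-, 00--, 1-00, 11-0
Minterm coverage:
  m0 ⊆ -00-,00--
  m1 ⊆ -00-,00--
  m2 ⊆ 0-1-,00--
  m3 ⊆ 0-1-,00--
  m6 ⊆ -110,0-1-
  m7 ⊆ 0-1- [E]
  m8 ⊆ -00-,1-00
  m9 ⊆ -00- [E]
  m12 ⊆ 1-00,11-0
  m14 ⊆ -110,11-0
E = {-00-, 0-1-}
Petrick residual → 11-0
Cover = b'c' + a'c + abd'  |cover|=3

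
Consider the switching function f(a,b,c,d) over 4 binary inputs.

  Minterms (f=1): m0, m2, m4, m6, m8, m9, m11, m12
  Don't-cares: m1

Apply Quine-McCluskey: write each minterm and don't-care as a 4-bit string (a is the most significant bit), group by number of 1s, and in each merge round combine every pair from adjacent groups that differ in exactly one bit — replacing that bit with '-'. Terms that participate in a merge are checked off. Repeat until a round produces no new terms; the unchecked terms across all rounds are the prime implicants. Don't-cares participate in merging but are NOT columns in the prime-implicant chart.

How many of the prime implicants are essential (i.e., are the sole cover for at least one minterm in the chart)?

3

size-2^0 implicants → 0000(✓)  0001(✓)  0010(✓)  0100(✓)  0110(✓)  1000(✓)  1001(✓)  1011(✓)  1100(✓)
size-2^1 implicants → -000(✓)  -001(✓)  -100(✓)  0-00(✓)  0-10(✓)  00-0(✓)  000-(✓)  01-0(✓)  1-00(✓)  10-1  100-(✓)
size-2^2 implicants → --00  -00-  0--0
Unchecked terms (primes): --00, -00-, 0--0, 10-1
Minterm coverage:
  m0 ⊆ --00,-00-,0--0
  m2 ⊆ 0--0 [E]
  m4 ⊆ --00,0--0
  m6 ⊆ 0--0 [E]
  m8 ⊆ --00,-00-
  m9 ⊆ -00-,10-1
  m11 ⊆ 10-1 [E]
  m12 ⊆ --00 [E]
E = {--00, 0--0, 10-1}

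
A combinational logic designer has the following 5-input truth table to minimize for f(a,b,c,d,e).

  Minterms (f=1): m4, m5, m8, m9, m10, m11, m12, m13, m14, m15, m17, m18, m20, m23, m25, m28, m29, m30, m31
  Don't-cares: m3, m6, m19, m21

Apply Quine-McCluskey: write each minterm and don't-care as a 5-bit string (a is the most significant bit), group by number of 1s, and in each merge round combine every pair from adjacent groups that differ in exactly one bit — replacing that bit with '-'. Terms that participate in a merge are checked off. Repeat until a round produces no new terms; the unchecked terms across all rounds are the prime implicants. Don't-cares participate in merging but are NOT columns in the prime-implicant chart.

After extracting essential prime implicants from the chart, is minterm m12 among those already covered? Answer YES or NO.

Round 0: 00011✓ 00100✓ 00101✓ 00110✓ 01000✓ 01001✓ 01010✓ 01011✓ 01100✓ 01101✓ 01110✓ 01111✓ 10001✓ 10010✓ 10011✓ 10100✓ 10101✓ 10111✓ 11001✓ 11100✓ 11101✓ 11110✓ 11111✓
Round 1: -0011 -0100✓ -0101✓ -1001✓ -1100✓ -1101✓ -1110✓ -1111✓ 0-011 0-100✓ 0-101✓ 0-110✓ 001-0✓ 0010-✓ 01-00✓ 01-01✓ 01-10✓ 01-11✓ 010-0✓ 010-1✓ 0100-✓ 0101-✓ 011-0✓ 011-1✓ 0110-✓ 0111-✓ 1-001✓ 1-100✓ 1-101✓ 1-111✓ 10-01✓ 10-11✓ 100-1✓ 1001- 101-1✓ 1010-✓ 11-01✓ 111-0✓ 111-1✓ 1110-✓ 1111-✓
Round 2: --100✓ --101✓ -010-✓ -1-01 -11-0✓ -11-1✓ -110-✓ -111-✓ 0-1-0 0-10-✓ 01--0✓ 01--1✓ 01-0-✓ 01-1-✓ 010--✓ 011--✓ 1--01 1-1-1 1-10-✓ 10--1 111--✓
Round 3: --10- -11-- 01---
PIs = {--10-, -0011, -1-01, -11--, 0-011, 0-1-0, 01---, 1--01, 1-1-1, 10--1, 1001-}
Coverage chart:
  m4: --10-,0-1-0
  m5: --10- ←essential
  m8: 01--- ←essential
  m9: -1-01,01---
  m10: 01--- ←essential
  m11: 0-011,01---
  m12: --10-,-11--,0-1-0,01---
  m13: --10-,-1-01,-11--,01---
  m14: -11--,0-1-0,01---
  m15: -11--,01---
  m17: 1--01,10--1
  m18: 1001- ←essential
  m20: --10- ←essential
  m23: 1-1-1,10--1
  m25: -1-01,1--01
  m28: --10-,-11--
  m29: --10-,-1-01,-11--,1--01,1-1-1
  m30: -11-- ←essential
  m31: -11--,1-1-1
Essential: --10-, -11--, 01---, 1001-

YES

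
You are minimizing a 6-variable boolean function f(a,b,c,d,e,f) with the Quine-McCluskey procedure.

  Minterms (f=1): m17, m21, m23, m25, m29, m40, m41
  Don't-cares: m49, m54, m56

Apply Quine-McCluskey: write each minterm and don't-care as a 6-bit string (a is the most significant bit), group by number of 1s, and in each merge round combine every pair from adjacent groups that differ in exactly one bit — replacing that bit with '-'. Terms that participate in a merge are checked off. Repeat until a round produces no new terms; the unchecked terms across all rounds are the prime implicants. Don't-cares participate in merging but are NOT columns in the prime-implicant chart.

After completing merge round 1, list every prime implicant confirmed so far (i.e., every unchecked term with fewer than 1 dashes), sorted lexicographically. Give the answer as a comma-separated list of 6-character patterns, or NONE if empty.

110110

[col 0] 010001*, 010101*, 010111*, 011001*, 011101*, 101000*, 101001*, 110001*, 110110, 111000*
[col 1] -10001, 01-001*, 01-101*, 010-01*, 0101-1, 011-01*, 1-1000, 10100-
[col 2] 01--01
Prime implicants: -10001, 01--01, 0101-1, 1-1000, 10100-, 110110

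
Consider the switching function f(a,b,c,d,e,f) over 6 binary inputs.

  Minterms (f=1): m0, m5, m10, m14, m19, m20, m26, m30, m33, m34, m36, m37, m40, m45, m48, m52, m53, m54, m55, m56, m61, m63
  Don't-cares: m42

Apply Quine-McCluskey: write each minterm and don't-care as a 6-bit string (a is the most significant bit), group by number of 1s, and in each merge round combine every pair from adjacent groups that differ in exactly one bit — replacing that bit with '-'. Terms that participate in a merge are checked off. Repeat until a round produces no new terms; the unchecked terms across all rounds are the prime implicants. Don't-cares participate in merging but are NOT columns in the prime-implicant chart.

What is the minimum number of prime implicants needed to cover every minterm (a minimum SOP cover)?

Round 0: 000000 000101✓ 001010✓ 001110✓ 010011 010100✓ 011010✓ 011110✓ 100001✓ 100010✓ 100100✓ 100101✓ 101000✓ 101010✓ 101101✓ 110000✓ 110100✓ 110101✓ 110110✓ 110111✓ 111000✓ 111101✓ 111111✓
Round 1: -00101 -01010 -10100 0-1010✓ 0-1110✓ 001-10✓ 011-10✓ 1-0100✓ 1-0101✓ 1-1000 1-1101✓ 10-010 10-101✓ 100-01 10010-✓ 1010-0 11-000 11-101✓ 11-111✓ 110-00 1101-0✓ 1101-1✓ 11010-✓ 11011-✓ 1111-1✓
Round 2: 0-1-10 1--101 1-010- 11-1-1 1101--
PIs = {-00101, -01010, -10100, 0-1-10, 000000, 010011, 1--101, 1-010-, 1-1000, 10-010, 100-01, 1010-0, 11-000, 11-1-1, 110-00, 1101--}
Coverage chart:
  m0: 000000 ←essential
  m5: -00101 ←essential
  m10: -01010,0-1-10
  m14: 0-1-10 ←essential
  m19: 010011 ←essential
  m20: -10100 ←essential
  m26: 0-1-10 ←essential
  m30: 0-1-10 ←essential
  m33: 100-01 ←essential
  m34: 10-010 ←essential
  m36: 1-010- ←essential
  m37: -00101,1--101,1-010-,100-01
  m40: 1-1000,1010-0
  m45: 1--101 ←essential
  m48: 11-000,110-00
  m52: -10100,1-010-,110-00,1101--
  m53: 1--101,1-010-,11-1-1,1101--
  m54: 1101-- ←essential
  m55: 11-1-1,1101--
  m56: 1-1000,11-000
  m61: 1--101,11-1-1
  m63: 11-1-1 ←essential
Essential: -00101, -10100, 0-1-10, 000000, 010011, 1--101, 1-010-, 10-010, 100-01, 11-1-1, 1101--
Petrick residual → 1-1000, 11-000
Min cover (13 terms): b'c'de'f + bc'de'f' + a'cef' + a'b'c'd'e'f' + a'bc'd'ef + ade'f + ac'de' + acd'e'f' + ab'd'ef' + ab'c'e'f + abd'e'f' + abdf + abc'd

13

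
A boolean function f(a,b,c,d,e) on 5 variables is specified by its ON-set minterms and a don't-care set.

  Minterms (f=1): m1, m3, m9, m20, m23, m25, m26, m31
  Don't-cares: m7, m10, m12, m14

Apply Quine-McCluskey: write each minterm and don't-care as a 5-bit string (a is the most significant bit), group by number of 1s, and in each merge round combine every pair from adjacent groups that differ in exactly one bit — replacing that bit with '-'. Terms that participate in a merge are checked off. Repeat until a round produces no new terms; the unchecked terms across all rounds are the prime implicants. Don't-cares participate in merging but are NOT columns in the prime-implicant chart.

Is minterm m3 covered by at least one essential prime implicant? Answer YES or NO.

NO

Round 0: 00001✓ 00011✓ 00111✓ 01001✓ 01010✓ 01100✓ 01110✓ 10100 10111✓ 11001✓ 11010✓ 11111✓
Round 1: -0111 -1001 -1010 0-001 00-11 000-1 01-10 011-0 1-111
PIs = {-0111, -1001, -1010, 0-001, 00-11, 000-1, 01-10, 011-0, 1-111, 10100}
Coverage chart:
  m1: 0-001,000-1
  m3: 00-11,000-1
  m9: -1001,0-001
  m20: 10100 ←essential
  m23: -0111,1-111
  m25: -1001 ←essential
  m26: -1010 ←essential
  m31: 1-111 ←essential
Essential: -1001, -1010, 1-111, 10100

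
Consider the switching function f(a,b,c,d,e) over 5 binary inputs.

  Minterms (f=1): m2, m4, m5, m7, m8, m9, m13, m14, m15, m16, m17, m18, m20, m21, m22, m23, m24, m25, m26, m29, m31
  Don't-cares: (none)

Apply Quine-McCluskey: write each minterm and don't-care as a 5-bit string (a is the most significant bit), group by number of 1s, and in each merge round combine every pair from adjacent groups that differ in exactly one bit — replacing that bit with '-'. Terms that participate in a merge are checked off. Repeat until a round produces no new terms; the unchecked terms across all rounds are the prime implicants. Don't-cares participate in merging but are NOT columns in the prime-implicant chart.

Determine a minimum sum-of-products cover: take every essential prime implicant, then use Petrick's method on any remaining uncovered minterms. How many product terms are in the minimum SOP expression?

size-2^0 implicants → 00010(✓)  00100(✓)  00101(✓)  00111(✓)  01000(✓)  01001(✓)  01101(✓)  01110(✓)  01111(✓)  10000(✓)  10001(✓)  10010(✓)  10100(✓)  10101(✓)  10110(✓)  10111(✓)  11000(✓)  11001(✓)  11010(✓)  11101(✓)  11111(✓)
size-2^1 implicants → -0010  -0100(✓)  -0101(✓)  -0111(✓)  -1000(✓)  -1001(✓)  -1101(✓)  -1111(✓)  0-101(✓)  0-111(✓)  001-1(✓)  0010-(✓)  01-01(✓)  0100-(✓)  011-1(✓)  0111-  1-000(✓)  1-001(✓)  1-010(✓)  1-101(✓)  1-111(✓)  10-00(✓)  10-01(✓)  10-10(✓)  100-0(✓)  1000-(✓)  101-0(✓)  101-1(✓)  1010-(✓)  1011-(✓)  11-01(✓)  110-0(✓)  1100-(✓)  111-1(✓)
size-2^2 implicants → --101(✓)  --111(✓)  -01-1(✓)  -010-  -1-01  -100-  -11-1(✓)  0-1-1(✓)  1--01  1-0-0  1-00-  1-1-1(✓)  10--0  10-0-  101--
size-2^3 implicants → --1-1
Unchecked terms (primes): --1-1, -0010, -010-, -1-01, -100-, 0111-, 1--01, 1-0-0, 1-00-, 10--0, 10-0-, 101--
Minterm coverage:
  m2 ⊆ -0010 [E]
  m4 ⊆ -010- [E]
  m5 ⊆ --1-1,-010-
  m7 ⊆ --1-1 [E]
  m8 ⊆ -100- [E]
  m9 ⊆ -1-01,-100-
  m13 ⊆ --1-1,-1-01
  m14 ⊆ 0111- [E]
  m15 ⊆ --1-1,0111-
  m16 ⊆ 1-0-0,1-00-,10--0,10-0-
  m17 ⊆ 1--01,1-00-,10-0-
  m18 ⊆ -0010,1-0-0,10--0
  m20 ⊆ -010-,10--0,10-0-,101--
  m21 ⊆ --1-1,-010-,1--01,10-0-,101--
  m22 ⊆ 10--0,101--
  m23 ⊆ --1-1,101--
  m24 ⊆ -100-,1-0-0,1-00-
  m25 ⊆ -1-01,-100-,1--01,1-00-
  m26 ⊆ 1-0-0 [E]
  m29 ⊆ --1-1,-1-01,1--01
  m31 ⊆ --1-1 [E]
E = {--1-1, -0010, -010-, -100-, 0111-, 1-0-0}
Petrick residual → 1--01, 10--0
Cover = ce + b'c'de' + b'cd' + bc'd' + a'bcd + ad'e + ac'e' + ab'e'  |cover|=8

8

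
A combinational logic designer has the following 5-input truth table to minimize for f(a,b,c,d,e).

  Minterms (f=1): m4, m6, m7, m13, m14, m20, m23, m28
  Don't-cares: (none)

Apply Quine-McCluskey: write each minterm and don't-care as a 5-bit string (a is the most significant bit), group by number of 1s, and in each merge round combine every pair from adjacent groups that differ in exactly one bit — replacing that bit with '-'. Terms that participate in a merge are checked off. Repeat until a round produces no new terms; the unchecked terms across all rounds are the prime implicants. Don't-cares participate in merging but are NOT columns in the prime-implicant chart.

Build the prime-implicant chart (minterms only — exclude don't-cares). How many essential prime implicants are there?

4

Round 0: 00100✓ 00110✓ 00111✓ 01101 01110✓ 10100✓ 10111✓ 11100✓
Round 1: -0100 -0111 0-110 001-0 0011- 1-100
PIs = {-0100, -0111, 0-110, 001-0, 0011-, 01101, 1-100}
Coverage chart:
  m4: -0100,001-0
  m6: 0-110,001-0,0011-
  m7: -0111,0011-
  m13: 01101 ←essential
  m14: 0-110 ←essential
  m20: -0100,1-100
  m23: -0111 ←essential
  m28: 1-100 ←essential
Essential: -0111, 0-110, 01101, 1-100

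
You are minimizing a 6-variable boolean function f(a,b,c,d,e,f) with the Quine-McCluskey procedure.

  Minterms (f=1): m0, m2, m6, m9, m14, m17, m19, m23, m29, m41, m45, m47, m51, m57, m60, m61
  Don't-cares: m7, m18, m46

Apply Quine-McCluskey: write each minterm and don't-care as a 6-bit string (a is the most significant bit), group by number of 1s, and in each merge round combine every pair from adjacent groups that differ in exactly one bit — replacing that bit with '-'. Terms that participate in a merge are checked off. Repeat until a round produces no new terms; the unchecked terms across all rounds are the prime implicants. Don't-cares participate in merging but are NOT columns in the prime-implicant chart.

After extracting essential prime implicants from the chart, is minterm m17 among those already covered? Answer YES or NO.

size-2^0 implicants → 000000(✓)  000010(✓)  000110(✓)  000111(✓)  001001(✓)  001110(✓)  010001(✓)  010010(✓)  010011(✓)  010111(✓)  011101(✓)  101001(✓)  101101(✓)  101110(✓)  101111(✓)  110011(✓)  111001(✓)  111100(✓)  111101(✓)
size-2^1 implicants → -01001  -01110  -10011  -11101  0-0010  0-0111  00-110  000-10  0000-0  00011-  010-11  0100-1  01001-  1-1001(✓)  1-1101(✓)  101-01(✓)  1011-1  10111-  111-01(✓)  11110-
size-2^2 implicants → 1-1-01
Unchecked terms (primes): -01001, -01110, -10011, -11101, 0-0010, 0-0111, 00-110, 000-10, 0000-0, 00011-, 010-11, 0100-1, 01001-, 1-1-01, 1011-1, 10111-, 11110-
Minterm coverage:
  m0 ⊆ 0000-0 [E]
  m2 ⊆ 0-0010,000-10,0000-0
  m6 ⊆ 00-110,000-10,00011-
  m9 ⊆ -01001 [E]
  m14 ⊆ -01110,00-110
  m17 ⊆ 0100-1 [E]
  m19 ⊆ -10011,010-11,0100-1,01001-
  m23 ⊆ 0-0111,010-11
  m29 ⊆ -11101 [E]
  m41 ⊆ -01001,1-1-01
  m45 ⊆ 1-1-01,1011-1
  m47 ⊆ 1011-1,10111-
  m51 ⊆ -10011 [E]
  m57 ⊆ 1-1-01 [E]
  m60 ⊆ 11110- [E]
  m61 ⊆ -11101,1-1-01,11110-
E = {-01001, -10011, -11101, 0000-0, 0100-1, 1-1-01, 11110-}

YES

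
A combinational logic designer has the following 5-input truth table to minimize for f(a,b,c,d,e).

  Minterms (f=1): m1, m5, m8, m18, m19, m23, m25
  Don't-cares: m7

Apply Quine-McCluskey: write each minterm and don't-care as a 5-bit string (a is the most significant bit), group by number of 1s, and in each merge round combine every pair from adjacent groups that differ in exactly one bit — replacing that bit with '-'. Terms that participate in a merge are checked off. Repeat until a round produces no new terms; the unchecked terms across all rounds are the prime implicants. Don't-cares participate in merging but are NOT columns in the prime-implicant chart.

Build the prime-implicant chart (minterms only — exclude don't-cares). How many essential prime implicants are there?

4

[col 0] 00001*, 00101*, 00111*, 01000, 10010*, 10011*, 10111*, 11001
[col 1] -0111, 00-01, 001-1, 10-11, 1001-
Prime implicants: -0111, 00-01, 001-1, 01000, 10-11, 1001-, 11001
PI chart (minterm → PIs covering it):
  1 | 00-01  (sole → essential)
  5 | 00-01,001-1
  8 | 01000  (sole → essential)
  18 | 1001-  (sole → essential)
  19 | 10-11,1001-
  23 | -0111,10-11
  25 | 11001  (sole → essential)
Essential prime implicants: 00-01, 01000, 1001-, 11001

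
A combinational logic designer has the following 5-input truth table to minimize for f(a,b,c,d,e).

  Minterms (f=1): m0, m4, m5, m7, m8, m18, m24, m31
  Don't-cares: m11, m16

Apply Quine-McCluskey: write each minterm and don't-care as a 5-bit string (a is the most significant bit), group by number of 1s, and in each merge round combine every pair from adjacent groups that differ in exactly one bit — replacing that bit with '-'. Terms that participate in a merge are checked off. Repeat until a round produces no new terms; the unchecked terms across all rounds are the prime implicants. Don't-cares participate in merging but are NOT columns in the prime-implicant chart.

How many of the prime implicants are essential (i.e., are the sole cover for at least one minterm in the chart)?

4

size-2^0 implicants → 00000(✓)  00100(✓)  00101(✓)  00111(✓)  01000(✓)  01011  10000(✓)  10010(✓)  11000(✓)  11111
size-2^1 implicants → -0000(✓)  -1000(✓)  0-000(✓)  00-00  001-1  0010-  1-000(✓)  100-0
size-2^2 implicants → --000
Unchecked terms (primes): --000, 00-00, 001-1, 0010-, 01011, 100-0, 11111
Minterm coverage:
  m0 ⊆ --000,00-00
  m4 ⊆ 00-00,0010-
  m5 ⊆ 001-1,0010-
  m7 ⊆ 001-1 [E]
  m8 ⊆ --000 [E]
  m18 ⊆ 100-0 [E]
  m24 ⊆ --000 [E]
  m31 ⊆ 11111 [E]
E = {--000, 001-1, 100-0, 11111}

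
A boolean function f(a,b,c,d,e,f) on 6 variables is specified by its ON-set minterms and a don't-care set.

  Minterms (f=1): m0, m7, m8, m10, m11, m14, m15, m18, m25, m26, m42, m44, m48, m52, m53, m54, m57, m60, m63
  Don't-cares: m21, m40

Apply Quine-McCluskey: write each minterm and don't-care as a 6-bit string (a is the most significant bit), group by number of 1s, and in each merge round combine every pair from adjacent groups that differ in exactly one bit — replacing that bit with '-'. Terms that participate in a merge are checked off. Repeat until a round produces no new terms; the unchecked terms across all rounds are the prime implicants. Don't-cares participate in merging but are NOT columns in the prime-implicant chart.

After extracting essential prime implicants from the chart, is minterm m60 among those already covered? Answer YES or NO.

[col 0] 000000*, 000111*, 001000*, 001010*, 001011*, 001110*, 001111*, 010010*, 010101*, 011001*, 011010*, 101000*, 101010*, 101100*, 110000*, 110100*, 110101*, 110110*, 111001*, 111100*, 111111
[col 1] -01000*, -01010*, -10101, -11001, 0-1010, 00-000, 00-111, 001-10*, 001-11*, 0010-0*, 00101-*, 00111-*, 01-010, 1-1100, 101-00, 1010-0*, 11-100, 110-00, 1101-0, 11010-
[col 2] -010-0, 001-1-
Prime implicants: -010-0, -10101, -11001, 0-1010, 00-000, 00-111, 001-1-, 01-010, 1-1100, 101-00, 11-100, 110-00, 1101-0, 11010-, 111111
PI chart (minterm → PIs covering it):
  0 | 00-000  (sole → essential)
  7 | 00-111  (sole → essential)
  8 | -010-0,00-000
  10 | -010-0,0-1010,001-1-
  11 | 001-1-  (sole → essential)
  14 | 001-1-  (sole → essential)
  15 | 00-111,001-1-
  18 | 01-010  (sole → essential)
  25 | -11001  (sole → essential)
  26 | 0-1010,01-010
  42 | -010-0  (sole → essential)
  44 | 1-1100,101-00
  48 | 110-00  (sole → essential)
  52 | 11-100,110-00,1101-0,11010-
  53 | -10101,11010-
  54 | 1101-0  (sole → essential)
  57 | -11001  (sole → essential)
  60 | 1-1100,11-100
  63 | 111111  (sole → essential)
Essential prime implicants: -010-0, -11001, 00-000, 00-111, 001-1-, 01-010, 110-00, 1101-0, 111111

NO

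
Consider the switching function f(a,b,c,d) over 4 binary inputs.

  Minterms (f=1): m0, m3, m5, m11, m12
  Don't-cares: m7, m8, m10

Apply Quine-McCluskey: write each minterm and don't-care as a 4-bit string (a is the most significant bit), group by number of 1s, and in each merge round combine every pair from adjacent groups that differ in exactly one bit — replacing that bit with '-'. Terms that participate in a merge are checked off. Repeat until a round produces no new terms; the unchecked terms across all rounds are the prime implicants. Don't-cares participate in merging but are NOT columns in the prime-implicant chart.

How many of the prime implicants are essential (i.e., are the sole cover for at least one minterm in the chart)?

[col 0] 0000*, 0011*, 0101*, 0111*, 1000*, 1010*, 1011*, 1100*
[col 1] -000, -011, 0-11, 01-1, 1-00, 10-0, 101-
Prime implicants: -000, -011, 0-11, 01-1, 1-00, 10-0, 101-
PI chart (minterm → PIs covering it):
  0 | -000  (sole → essential)
  3 | -011,0-11
  5 | 01-1  (sole → essential)
  11 | -011,101-
  12 | 1-00  (sole → essential)
Essential prime implicants: -000, 01-1, 1-00

3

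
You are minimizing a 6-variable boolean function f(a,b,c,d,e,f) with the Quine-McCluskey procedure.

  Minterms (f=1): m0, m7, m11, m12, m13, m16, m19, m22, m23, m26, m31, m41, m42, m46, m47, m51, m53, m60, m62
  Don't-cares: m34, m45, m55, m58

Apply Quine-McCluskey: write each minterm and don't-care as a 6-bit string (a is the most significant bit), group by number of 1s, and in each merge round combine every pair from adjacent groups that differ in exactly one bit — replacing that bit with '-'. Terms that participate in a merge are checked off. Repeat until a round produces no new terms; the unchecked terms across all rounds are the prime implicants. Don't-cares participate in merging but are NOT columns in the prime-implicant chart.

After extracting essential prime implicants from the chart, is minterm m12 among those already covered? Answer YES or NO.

Round 0: 000000✓ 000111✓ 001011 001100✓ 001101✓ 010000✓ 010011✓ 010110✓ 010111✓ 011010✓ 011111✓ 100010✓ 101001✓ 101010✓ 101101✓ 101110✓ 101111✓ 110011✓ 110101✓ 110111✓ 111010✓ 111100✓ 111110✓
Round 1: -01101 -10011✓ -10111✓ -11010 0-0000 0-0111 00110- 01-111 010-11✓ 01011- 1-1010✓ 1-1110✓ 10-010 101-01 101-10✓ 1011-1 10111- 110-11✓ 1101-1 111-10✓ 1111-0
Round 2: -10-11 1-1-10
PIs = {-01101, -10-11, -11010, 0-0000, 0-0111, 001011, 00110-, 01-111, 01011-, 1-1-10, 10-010, 101-01, 1011-1, 10111-, 1101-1, 1111-0}
Coverage chart:
  m0: 0-0000 ←essential
  m7: 0-0111 ←essential
  m11: 001011 ←essential
  m12: 00110- ←essential
  m13: -01101,00110-
  m16: 0-0000 ←essential
  m19: -10-11 ←essential
  m22: 01011- ←essential
  m23: -10-11,0-0111,01-111,01011-
  m26: -11010 ←essential
  m31: 01-111 ←essential
  m41: 101-01 ←essential
  m42: 1-1-10,10-010
  m46: 1-1-10,10111-
  m47: 1011-1,10111-
  m51: -10-11 ←essential
  m53: 1101-1 ←essential
  m60: 1111-0 ←essential
  m62: 1-1-10,1111-0
Essential: -10-11, -11010, 0-0000, 0-0111, 001011, 00110-, 01-111, 01011-, 101-01, 1101-1, 1111-0

YES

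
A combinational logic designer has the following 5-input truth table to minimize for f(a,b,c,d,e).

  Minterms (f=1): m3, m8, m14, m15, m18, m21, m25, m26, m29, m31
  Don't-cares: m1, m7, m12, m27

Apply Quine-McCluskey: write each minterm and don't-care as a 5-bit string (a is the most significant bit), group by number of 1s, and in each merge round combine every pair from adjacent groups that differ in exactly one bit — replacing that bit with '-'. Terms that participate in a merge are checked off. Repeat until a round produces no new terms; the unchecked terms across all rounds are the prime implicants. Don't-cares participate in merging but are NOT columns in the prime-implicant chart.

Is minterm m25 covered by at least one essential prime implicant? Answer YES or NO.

YES

[col 0] 00001*, 00011*, 00111*, 01000*, 01100*, 01110*, 01111*, 10010*, 10101*, 11001*, 11010*, 11011*, 11101*, 11111*
[col 1] -1111, 0-111, 00-11, 000-1, 01-00, 011-0, 0111-, 1-010, 1-101, 11-01*, 11-11*, 110-1*, 1101-, 111-1*
[col 2] 11--1
Prime implicants: -1111, 0-111, 00-11, 000-1, 01-00, 011-0, 0111-, 1-010, 1-101, 11--1, 1101-
PI chart (minterm → PIs covering it):
  3 | 00-11,000-1
  8 | 01-00  (sole → essential)
  14 | 011-0,0111-
  15 | -1111,0-111,0111-
  18 | 1-010  (sole → essential)
  21 | 1-101  (sole → essential)
  25 | 11--1  (sole → essential)
  26 | 1-010,1101-
  29 | 1-101,11--1
  31 | -1111,11--1
Essential prime implicants: 01-00, 1-010, 1-101, 11--1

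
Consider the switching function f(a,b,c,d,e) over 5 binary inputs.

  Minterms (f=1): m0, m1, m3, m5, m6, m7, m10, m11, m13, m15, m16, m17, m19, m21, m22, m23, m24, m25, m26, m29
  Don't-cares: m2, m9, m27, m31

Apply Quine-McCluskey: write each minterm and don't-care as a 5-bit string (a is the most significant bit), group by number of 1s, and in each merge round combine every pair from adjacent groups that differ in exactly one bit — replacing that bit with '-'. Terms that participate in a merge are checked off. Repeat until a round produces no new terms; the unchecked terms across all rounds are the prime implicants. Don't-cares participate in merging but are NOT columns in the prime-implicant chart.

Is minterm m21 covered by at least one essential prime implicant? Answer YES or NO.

[col 0] 00000*, 00001*, 00010*, 00011*, 00101*, 00110*, 00111*, 01001*, 01010*, 01011*, 01101*, 01111*, 10000*, 10001*, 10011*, 10101*, 10110*, 10111*, 11000*, 11001*, 11010*, 11011*, 11101*, 11111*
[col 1] -0000*, -0001*, -0011*, -0101*, -0110*, -0111*, -1001*, -1010*, -1011*, -1101*, -1111*, 0-001*, 0-010*, 0-011*, 0-101*, 0-111*, 00-01*, 00-10*, 00-11*, 000-0*, 000-1*, 0000-*, 0001-*, 001-1*, 0011-*, 01-01*, 01-11*, 010-1*, 0101-*, 011-1*, 1-000*, 1-001*, 1-011*, 1-101*, 1-111*, 10-01*, 10-11*, 100-1*, 1000-*, 101-1*, 1011-*, 11-01*, 11-11*, 110-0*, 110-1*, 1100-*, 1101-*, 111-1*
[col 2] --001*, --011*, --101*, --111*, -0-01*, -0-11*, -00-1*, -000-, -01-1*, -011-, -1-01*, -1-11*, -10-1*, -101-, -11-1*, 0--01*, 0--11*, 0-0-1*, 0-01-, 0-1-1*, 00--1*, 00-1-, 000--, 01--1*, 1--01*, 1--11*, 1-0-1*, 1-00-, 1-1-1*, 10--1*, 11--1*, 110--
[col 3] ---01*, ---11*, --0-1*, --1-1*, -0--1*, -1--1*, 0---1*, 1---1*
[col 4] ----1
Prime implicants: ----1, -000-, -011-, -101-, 0-01-, 00-1-, 000--, 1-00-, 110--
PI chart (minterm → PIs covering it):
  0 | -000-,000--
  1 | ----1,-000-,000--
  3 | ----1,0-01-,00-1-,000--
  5 | ----1  (sole → essential)
  6 | -011-,00-1-
  7 | ----1,-011-,00-1-
  10 | -101-,0-01-
  11 | ----1,-101-,0-01-
  13 | ----1  (sole → essential)
  15 | ----1  (sole → essential)
  16 | -000-,1-00-
  17 | ----1,-000-,1-00-
  19 | ----1  (sole → essential)
  21 | ----1  (sole → essential)
  22 | -011-  (sole → essential)
  23 | ----1,-011-
  24 | 1-00-,110--
  25 | ----1,1-00-,110--
  26 | -101-,110--
  29 | ----1  (sole → essential)
Essential prime implicants: ----1, -011-

YES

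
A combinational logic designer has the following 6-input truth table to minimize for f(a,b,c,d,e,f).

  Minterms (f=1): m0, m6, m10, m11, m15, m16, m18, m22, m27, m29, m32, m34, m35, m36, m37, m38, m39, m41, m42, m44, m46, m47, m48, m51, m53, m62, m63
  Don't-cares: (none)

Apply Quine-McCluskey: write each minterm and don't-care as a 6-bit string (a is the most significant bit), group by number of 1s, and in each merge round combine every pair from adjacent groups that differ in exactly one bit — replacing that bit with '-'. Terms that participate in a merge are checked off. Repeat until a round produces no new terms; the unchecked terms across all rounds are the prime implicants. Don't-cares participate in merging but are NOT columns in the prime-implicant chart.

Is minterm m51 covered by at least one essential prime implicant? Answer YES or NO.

[col 0] 000000*, 000110*, 001010*, 001011*, 001111*, 010000*, 010010*, 010110*, 011011*, 011101, 100000*, 100010*, 100011*, 100100*, 100101*, 100110*, 100111*, 101001, 101010*, 101100*, 101110*, 101111*, 110000*, 110011*, 110101*, 111110*, 111111*
[col 1] -00000*, -00110, -01010, -01111, -10000*, 0-0000*, 0-0110, 0-1011, 001-11, 00101-, 010-10, 0100-0, 1-0000*, 1-0011, 1-0101, 1-1110*, 1-1111*, 10-010*, 10-100*, 10-110*, 10-111*, 100-00*, 100-10*, 100-11*, 1000-0*, 10001-*, 1001-0*, 1001-1*, 10010-*, 10011-*, 101-10*, 1011-0*, 10111-*, 11111-*
[col 2] --0000, 1-111-, 10--10, 10-1-0, 10-11-, 100--0, 100-1-, 1001--
Prime implicants: --0000, -00110, -01010, -01111, 0-0110, 0-1011, 001-11, 00101-, 010-10, 0100-0, 011101, 1-0011, 1-0101, 1-111-, 10--10, 10-1-0, 10-11-, 100--0, 100-1-, 1001--, 101001
PI chart (minterm → PIs covering it):
  0 | --0000  (sole → essential)
  6 | -00110,0-0110
  10 | -01010,00101-
  11 | 0-1011,001-11,00101-
  15 | -01111,001-11
  16 | --0000,0100-0
  18 | 010-10,0100-0
  22 | 0-0110,010-10
  27 | 0-1011  (sole → essential)
  29 | 011101  (sole → essential)
  32 | --0000,100--0
  34 | 10--10,100--0,100-1-
  35 | 1-0011,100-1-
  36 | 10-1-0,100--0,1001--
  37 | 1-0101,1001--
  38 | -00110,10--10,10-1-0,10-11-,100--0,100-1-,1001--
  39 | 10-11-,100-1-,1001--
  41 | 101001  (sole → essential)
  42 | -01010,10--10
  44 | 10-1-0  (sole → essential)
  46 | 1-111-,10--10,10-1-0,10-11-
  47 | -01111,1-111-,10-11-
  48 | --0000  (sole → essential)
  51 | 1-0011  (sole → essential)
  53 | 1-0101  (sole → essential)
  62 | 1-111-  (sole → essential)
  63 | 1-111-  (sole → essential)
Essential prime implicants: --0000, 0-1011, 011101, 1-0011, 1-0101, 1-111-, 10-1-0, 101001

YES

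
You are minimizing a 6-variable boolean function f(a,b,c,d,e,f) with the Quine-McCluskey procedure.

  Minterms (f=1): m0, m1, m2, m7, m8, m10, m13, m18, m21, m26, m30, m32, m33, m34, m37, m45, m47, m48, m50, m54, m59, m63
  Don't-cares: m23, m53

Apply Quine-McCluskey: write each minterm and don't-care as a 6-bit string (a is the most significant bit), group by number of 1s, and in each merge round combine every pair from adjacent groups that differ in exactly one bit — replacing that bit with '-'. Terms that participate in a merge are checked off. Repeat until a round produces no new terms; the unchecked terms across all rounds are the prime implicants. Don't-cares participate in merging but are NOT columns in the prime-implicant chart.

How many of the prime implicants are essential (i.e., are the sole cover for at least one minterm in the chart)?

8

Round 0: 000000✓ 000001✓ 000010✓ 000111✓ 001000✓ 001010✓ 001101✓ 010010✓ 010101✓ 010111✓ 011010✓ 011110✓ 100000✓ 100001✓ 100010✓ 100101✓ 101101✓ 101111✓ 110000✓ 110010✓ 110101✓ 110110✓ 111011✓ 111111✓
Round 1: -00000✓ -00001✓ -00010✓ -01101 -10010✓ -10101 0-0010✓ 0-0111 0-1010✓ 00-000✓ 00-010✓ 0000-0✓ 00000-✓ 0010-0✓ 01-010✓ 0101-1 011-10 1-0000✓ 1-0010✓ 1-0101 1-1111 10-101 100-01 1000-0✓ 10000-✓ 1011-1 110-10 1100-0✓ 111-11
Round 2: --0010 -000-0 -0000- 0--010 00-0-0 1-00-0
PIs = {--0010, -000-0, -0000-, -01101, -10101, 0--010, 0-0111, 00-0-0, 0101-1, 011-10, 1-00-0, 1-0101, 1-1111, 10-101, 100-01, 1011-1, 110-10, 111-11}
Coverage chart:
  m0: -000-0,-0000-,00-0-0
  m1: -0000- ←essential
  m2: --0010,-000-0,0--010,00-0-0
  m7: 0-0111 ←essential
  m8: 00-0-0 ←essential
  m10: 0--010,00-0-0
  m13: -01101 ←essential
  m18: --0010,0--010
  m21: -10101,0101-1
  m26: 0--010,011-10
  m30: 011-10 ←essential
  m32: -000-0,-0000-,1-00-0
  m33: -0000-,100-01
  m34: --0010,-000-0,1-00-0
  m37: 1-0101,10-101,100-01
  m45: -01101,10-101,1011-1
  m47: 1-1111,1011-1
  m48: 1-00-0 ←essential
  m50: --0010,1-00-0,110-10
  m54: 110-10 ←essential
  m59: 111-11 ←essential
  m63: 1-1111,111-11
Essential: -0000-, -01101, 0-0111, 00-0-0, 011-10, 1-00-0, 110-10, 111-11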